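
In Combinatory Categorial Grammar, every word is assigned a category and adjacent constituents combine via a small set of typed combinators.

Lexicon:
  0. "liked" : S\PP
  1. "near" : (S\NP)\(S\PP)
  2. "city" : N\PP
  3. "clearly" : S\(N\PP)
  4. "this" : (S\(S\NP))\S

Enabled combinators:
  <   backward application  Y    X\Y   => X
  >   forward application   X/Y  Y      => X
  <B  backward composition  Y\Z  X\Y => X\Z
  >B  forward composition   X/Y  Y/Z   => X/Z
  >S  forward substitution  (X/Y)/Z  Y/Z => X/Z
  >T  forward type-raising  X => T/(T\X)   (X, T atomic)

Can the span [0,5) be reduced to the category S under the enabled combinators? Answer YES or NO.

YES

[0,5] S   <
  [0,2] S\NP   <
    [0,1] "liked" : S\PP
    [1,2] "near" : (S\NP)\(S\PP)
  [2,5] S\(S\NP)   <
    [2,4] S   <
      [2,3] "city" : N\PP
      [3,4] "clearly" : S\(N\PP)
    [4,5] "this" : (S\(S\NP))\S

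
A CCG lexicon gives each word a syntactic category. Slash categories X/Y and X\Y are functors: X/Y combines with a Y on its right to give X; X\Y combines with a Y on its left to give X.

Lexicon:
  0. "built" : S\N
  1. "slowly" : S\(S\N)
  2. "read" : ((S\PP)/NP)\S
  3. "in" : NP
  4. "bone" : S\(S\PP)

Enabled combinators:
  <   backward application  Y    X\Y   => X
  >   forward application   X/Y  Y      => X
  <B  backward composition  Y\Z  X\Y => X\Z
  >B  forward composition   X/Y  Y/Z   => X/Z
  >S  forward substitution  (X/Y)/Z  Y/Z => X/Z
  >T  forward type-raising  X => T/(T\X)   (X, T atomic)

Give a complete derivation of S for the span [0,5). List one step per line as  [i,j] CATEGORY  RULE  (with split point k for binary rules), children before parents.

[0,5] S   <
  [0,4] S\PP   >
    [0,3] (S\PP)/NP   <
      [0,2] S   <
        [0,1] "built" : S\N
        [1,2] "slowly" : S\(S\N)
      [2,3] "read" : ((S\PP)/NP)\S
    [3,4] "in" : NP
  [4,5] "bone" : S\(S\PP)

[0,1] S\N  lex  "built"
[1,2] S\(S\N)  lex  "slowly"
[0,2] S  <  k=1
[2,3] ((S\PP)/NP)\S  lex  "read"
[0,3] (S\PP)/NP  <  k=2
[3,4] NP  lex  "in"
[0,4] S\PP  >  k=3
[4,5] S\(S\PP)  lex  "bone"
[0,5] S  <  k=4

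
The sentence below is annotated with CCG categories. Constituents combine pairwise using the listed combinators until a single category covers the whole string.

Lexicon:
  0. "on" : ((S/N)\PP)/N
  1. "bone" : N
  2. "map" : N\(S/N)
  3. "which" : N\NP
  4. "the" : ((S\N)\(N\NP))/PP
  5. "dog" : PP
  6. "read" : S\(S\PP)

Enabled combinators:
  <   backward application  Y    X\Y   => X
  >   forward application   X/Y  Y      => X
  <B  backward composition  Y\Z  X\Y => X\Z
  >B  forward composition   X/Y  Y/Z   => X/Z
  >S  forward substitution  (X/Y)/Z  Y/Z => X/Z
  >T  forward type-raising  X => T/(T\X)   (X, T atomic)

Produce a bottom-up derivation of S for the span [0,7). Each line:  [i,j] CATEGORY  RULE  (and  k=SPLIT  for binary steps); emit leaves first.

[0,1] ((S/N)\PP)/N  lex  "on"
[1,2] N  lex  "bone"
[0,2] (S/N)\PP  >  k=1
[2,3] N\(S/N)  lex  "map"
[0,3] N\PP  <B  k=2
[3,4] N\NP  lex  "which"
[4,5] ((S\N)\(N\NP))/PP  lex  "the"
[5,6] PP  lex  "dog"
[4,6] (S\N)\(N\NP)  >  k=5
[3,6] S\N  <  k=4
[0,6] S\PP  <B  k=3
[6,7] S\(S\PP)  lex  "read"
[0,7] S  <  k=6

[0,7] S   <
  [0,6] S\PP   <B
    [0,3] N\PP   <B
      [0,2] (S/N)\PP   >
        [0,1] "on" : ((S/N)\PP)/N
        [1,2] "bone" : N
      [2,3] "map" : N\(S/N)
    [3,6] S\N   <
      [3,4] "which" : N\NP
      [4,6] (S\N)\(N\NP)   >
        [4,5] "the" : ((S\N)\(N\NP))/PP
        [5,6] "dog" : PP
  [6,7] "read" : S\(S\PP)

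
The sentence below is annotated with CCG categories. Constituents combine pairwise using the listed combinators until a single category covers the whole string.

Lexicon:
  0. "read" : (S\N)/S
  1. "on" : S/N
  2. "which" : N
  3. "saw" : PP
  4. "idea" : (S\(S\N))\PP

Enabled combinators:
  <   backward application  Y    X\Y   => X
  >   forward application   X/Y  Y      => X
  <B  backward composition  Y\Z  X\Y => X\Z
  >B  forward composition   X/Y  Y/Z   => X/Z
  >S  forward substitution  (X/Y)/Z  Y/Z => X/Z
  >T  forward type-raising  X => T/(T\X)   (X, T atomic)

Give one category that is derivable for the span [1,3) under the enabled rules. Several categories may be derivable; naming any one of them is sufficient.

S

[0,5] S   <
  [0,3] S\N   >
    [0,1] "read" : (S\N)/S
    [1,3] S   >
      [1,2] "on" : S/N
      [2,3] "which" : N
  [3,5] S\(S\N)   <
    [3,4] "saw" : PP
    [4,5] "idea" : (S\(S\N))\PP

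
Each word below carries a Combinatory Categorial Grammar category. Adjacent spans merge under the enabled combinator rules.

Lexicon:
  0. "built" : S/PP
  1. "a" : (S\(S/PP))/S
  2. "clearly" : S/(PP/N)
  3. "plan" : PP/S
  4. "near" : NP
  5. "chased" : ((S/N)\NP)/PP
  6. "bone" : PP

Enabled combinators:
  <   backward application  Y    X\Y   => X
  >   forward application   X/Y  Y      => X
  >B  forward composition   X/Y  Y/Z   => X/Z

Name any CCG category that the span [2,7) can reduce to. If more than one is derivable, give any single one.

S

[0,7] S   <
  [0,1] "built" : S/PP
  [1,7] S\(S/PP)   >
    [1,2] "a" : (S\(S/PP))/S
    [2,7] S   >
      [2,3] "clearly" : S/(PP/N)
      [3,7] PP/N   >B
        [3,4] "plan" : PP/S
        [4,7] S/N   <
          [4,5] "near" : NP
          [5,7] (S/N)\NP   >
            [5,6] "chased" : ((S/N)\NP)/PP
            [6,7] "bone" : PP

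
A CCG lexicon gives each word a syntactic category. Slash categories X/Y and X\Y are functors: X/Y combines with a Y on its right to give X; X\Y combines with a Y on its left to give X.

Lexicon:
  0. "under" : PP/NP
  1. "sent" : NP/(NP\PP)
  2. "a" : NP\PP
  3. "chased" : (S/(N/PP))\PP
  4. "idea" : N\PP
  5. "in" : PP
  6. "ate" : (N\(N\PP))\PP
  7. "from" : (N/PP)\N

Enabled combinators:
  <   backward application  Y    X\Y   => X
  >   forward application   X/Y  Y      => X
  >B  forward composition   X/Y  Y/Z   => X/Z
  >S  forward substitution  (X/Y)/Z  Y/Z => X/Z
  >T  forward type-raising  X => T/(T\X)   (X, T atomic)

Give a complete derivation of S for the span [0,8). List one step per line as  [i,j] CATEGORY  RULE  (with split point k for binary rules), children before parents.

[0,8] S   >
  [0,4] S/(N/PP)   <
    [0,3] PP   >
      [0,1] "under" : PP/NP
      [1,3] NP   >
        [1,2] "sent" : NP/(NP\PP)
        [2,3] "a" : NP\PP
    [3,4] "chased" : (S/(N/PP))\PP
  [4,8] N/PP   <
    [4,7] N   <
      [4,5] "idea" : N\PP
      [5,7] N\(N\PP)   <
        [5,6] "in" : PP
        [6,7] "ate" : (N\(N\PP))\PP
    [7,8] "from" : (N/PP)\N

[0,1] PP/NP  lex  "under"
[1,2] NP/(NP\PP)  lex  "sent"
[2,3] NP\PP  lex  "a"
[1,3] NP  >  k=2
[0,3] PP  >  k=1
[3,4] (S/(N/PP))\PP  lex  "chased"
[0,4] S/(N/PP)  <  k=3
[4,5] N\PP  lex  "idea"
[5,6] PP  lex  "in"
[6,7] (N\(N\PP))\PP  lex  "ate"
[5,7] N\(N\PP)  <  k=6
[4,7] N  <  k=5
[7,8] (N/PP)\N  lex  "from"
[4,8] N/PP  <  k=7
[0,8] S  >  k=4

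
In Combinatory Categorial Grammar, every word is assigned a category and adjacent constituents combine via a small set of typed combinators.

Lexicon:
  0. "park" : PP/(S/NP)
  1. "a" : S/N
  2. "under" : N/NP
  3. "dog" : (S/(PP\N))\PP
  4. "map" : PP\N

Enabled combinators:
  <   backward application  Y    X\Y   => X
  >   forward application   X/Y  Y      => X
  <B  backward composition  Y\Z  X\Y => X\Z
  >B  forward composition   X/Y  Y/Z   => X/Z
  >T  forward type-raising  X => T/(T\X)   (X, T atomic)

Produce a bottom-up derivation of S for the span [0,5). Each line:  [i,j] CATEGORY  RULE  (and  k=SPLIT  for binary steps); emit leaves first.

[0,5] S   >
  [0,4] S/(PP\N)   <
    [0,3] PP   >
      [0,1] "park" : PP/(S/NP)
      [1,3] S/NP   >B
        [1,2] "a" : S/N
        [2,3] "under" : N/NP
    [3,4] "dog" : (S/(PP\N))\PP
  [4,5] "map" : PP\N

[0,1] PP/(S/NP)  lex  "park"
[1,2] S/N  lex  "a"
[2,3] N/NP  lex  "under"
[1,3] S/NP  >B  k=2
[0,3] PP  >  k=1
[3,4] (S/(PP\N))\PP  lex  "dog"
[0,4] S/(PP\N)  <  k=3
[4,5] PP\N  lex  "map"
[0,5] S  >  k=4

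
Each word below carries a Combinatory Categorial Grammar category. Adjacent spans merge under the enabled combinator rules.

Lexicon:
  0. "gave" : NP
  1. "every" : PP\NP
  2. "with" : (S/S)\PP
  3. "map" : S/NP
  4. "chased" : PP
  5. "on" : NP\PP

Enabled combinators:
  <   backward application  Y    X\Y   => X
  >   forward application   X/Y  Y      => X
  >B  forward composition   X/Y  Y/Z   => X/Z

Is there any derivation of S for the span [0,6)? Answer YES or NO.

[0,6] S   >
  [0,4] S/NP   >B
    [0,3] S/S   <
      [0,2] PP   <
        [0,1] "gave" : NP
        [1,2] "every" : PP\NP
      [2,3] "with" : (S/S)\PP
    [3,4] "map" : S/NP
  [4,6] NP   <
    [4,5] "chased" : PP
    [5,6] "on" : NP\PP

YES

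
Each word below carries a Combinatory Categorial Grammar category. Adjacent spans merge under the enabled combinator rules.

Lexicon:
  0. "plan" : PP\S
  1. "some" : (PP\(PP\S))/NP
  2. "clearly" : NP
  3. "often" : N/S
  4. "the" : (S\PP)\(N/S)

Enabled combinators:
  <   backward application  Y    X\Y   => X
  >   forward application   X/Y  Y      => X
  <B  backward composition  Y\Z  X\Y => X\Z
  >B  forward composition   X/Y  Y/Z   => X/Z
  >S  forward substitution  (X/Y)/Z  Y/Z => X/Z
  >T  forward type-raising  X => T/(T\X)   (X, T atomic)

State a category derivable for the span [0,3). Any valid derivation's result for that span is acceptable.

[0,5] S   <
  [0,3] PP   <
    [0,1] "plan" : PP\S
    [1,3] PP\(PP\S)   >
      [1,2] "some" : (PP\(PP\S))/NP
      [2,3] "clearly" : NP
  [3,5] S\PP   <
    [3,4] "often" : N/S
    [4,5] "the" : (S\PP)\(N/S)

PP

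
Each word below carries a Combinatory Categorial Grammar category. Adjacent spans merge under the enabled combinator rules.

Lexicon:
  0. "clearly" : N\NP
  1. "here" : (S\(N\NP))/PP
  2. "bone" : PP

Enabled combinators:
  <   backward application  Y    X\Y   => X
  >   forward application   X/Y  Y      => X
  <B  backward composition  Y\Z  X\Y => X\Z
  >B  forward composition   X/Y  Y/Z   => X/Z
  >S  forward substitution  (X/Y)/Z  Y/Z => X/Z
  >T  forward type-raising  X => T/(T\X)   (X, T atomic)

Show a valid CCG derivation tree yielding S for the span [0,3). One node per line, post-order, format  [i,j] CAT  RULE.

[0,1] N\NP  lex  "clearly"
[1,2] (S\(N\NP))/PP  lex  "here"
[2,3] PP  lex  "bone"
[1,3] S\(N\NP)  >  k=2
[0,3] S  <  k=1

[0,3] S   <
  [0,1] "clearly" : N\NP
  [1,3] S\(N\NP)   >
    [1,2] "here" : (S\(N\NP))/PP
    [2,3] "bone" : PP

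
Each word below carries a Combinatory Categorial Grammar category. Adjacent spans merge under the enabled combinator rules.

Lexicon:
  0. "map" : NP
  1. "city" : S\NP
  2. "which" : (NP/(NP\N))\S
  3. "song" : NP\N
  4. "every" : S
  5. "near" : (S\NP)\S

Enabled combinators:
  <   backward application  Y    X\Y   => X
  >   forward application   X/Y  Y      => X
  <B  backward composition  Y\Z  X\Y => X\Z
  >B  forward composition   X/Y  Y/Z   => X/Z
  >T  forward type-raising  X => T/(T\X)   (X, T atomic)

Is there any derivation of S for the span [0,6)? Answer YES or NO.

YES

[0,6] S   <
  [0,4] NP   >
    [0,3] NP/(NP\N)   <
      [0,2] S   <
        [0,1] "map" : NP
        [1,2] "city" : S\NP
      [2,3] "which" : (NP/(NP\N))\S
    [3,4] "song" : NP\N
  [4,6] S\NP   <
    [4,5] "every" : S
    [5,6] "near" : (S\NP)\S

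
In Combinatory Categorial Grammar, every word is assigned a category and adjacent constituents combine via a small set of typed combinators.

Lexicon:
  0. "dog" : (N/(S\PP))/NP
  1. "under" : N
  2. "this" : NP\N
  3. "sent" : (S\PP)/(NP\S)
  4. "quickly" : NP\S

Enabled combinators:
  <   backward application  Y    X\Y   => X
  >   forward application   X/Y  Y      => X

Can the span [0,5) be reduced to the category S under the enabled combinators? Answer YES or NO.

NO

(N/(S\PP))/NP N NP\N (S\PP)/(NP\S) NP\S
CKY chart[0,5] = {N}; S ∉ chart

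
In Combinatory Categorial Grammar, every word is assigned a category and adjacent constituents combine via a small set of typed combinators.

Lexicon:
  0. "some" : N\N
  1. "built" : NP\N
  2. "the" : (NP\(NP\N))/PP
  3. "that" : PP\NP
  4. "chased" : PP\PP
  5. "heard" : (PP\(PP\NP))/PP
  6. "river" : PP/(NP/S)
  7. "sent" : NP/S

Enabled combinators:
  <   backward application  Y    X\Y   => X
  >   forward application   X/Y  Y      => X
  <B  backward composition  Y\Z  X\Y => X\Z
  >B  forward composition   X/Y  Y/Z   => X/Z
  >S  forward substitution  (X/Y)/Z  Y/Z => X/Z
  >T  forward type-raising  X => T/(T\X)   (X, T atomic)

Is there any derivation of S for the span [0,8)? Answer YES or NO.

N\N NP\N (NP\(NP\N))/PP PP\NP PP\PP (PP\(PP\NP))/PP PP/(NP/S) NP/S
CKY chart[0,8] = {N/(N\NP), NP, NP/(NP\NP), PP/(PP\NP), S/(S\NP)}; S ∉ chart

NO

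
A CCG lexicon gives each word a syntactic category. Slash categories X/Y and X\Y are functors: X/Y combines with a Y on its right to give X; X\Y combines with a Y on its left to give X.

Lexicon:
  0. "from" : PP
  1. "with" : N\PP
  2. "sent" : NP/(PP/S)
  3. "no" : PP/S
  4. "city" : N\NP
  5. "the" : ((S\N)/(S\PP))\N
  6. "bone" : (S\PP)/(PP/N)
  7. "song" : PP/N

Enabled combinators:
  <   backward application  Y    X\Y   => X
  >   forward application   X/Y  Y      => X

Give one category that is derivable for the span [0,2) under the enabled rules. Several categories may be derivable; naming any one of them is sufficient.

[0,8] S   <
  [0,2] N   <
    [0,1] "from" : PP
    [1,2] "with" : N\PP
  [2,8] S\N   >
    [2,6] (S\N)/(S\PP)   <
      [2,5] N   <
        [2,4] NP   >
          [2,3] "sent" : NP/(PP/S)
          [3,4] "no" : PP/S
        [4,5] "city" : N\NP
      [5,6] "the" : ((S\N)/(S\PP))\N
    [6,8] S\PP   >
      [6,7] "bone" : (S\PP)/(PP/N)
      [7,8] "song" : PP/N

N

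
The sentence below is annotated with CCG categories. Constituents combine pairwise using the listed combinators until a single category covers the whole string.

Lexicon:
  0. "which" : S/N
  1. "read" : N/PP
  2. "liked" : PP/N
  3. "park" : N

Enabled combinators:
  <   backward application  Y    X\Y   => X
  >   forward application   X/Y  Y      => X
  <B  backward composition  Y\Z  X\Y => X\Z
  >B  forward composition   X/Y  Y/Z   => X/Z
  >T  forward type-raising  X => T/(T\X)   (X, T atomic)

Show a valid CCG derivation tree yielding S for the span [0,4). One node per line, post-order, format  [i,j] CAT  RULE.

[0,4] S   >
  [0,2] S/PP   >B
    [0,1] "which" : S/N
    [1,2] "read" : N/PP
  [2,4] PP   >
    [2,3] "liked" : PP/N
    [3,4] "park" : N

[0,1] S/N  lex  "which"
[1,2] N/PP  lex  "read"
[0,2] S/PP  >B  k=1
[2,3] PP/N  lex  "liked"
[3,4] N  lex  "park"
[2,4] PP  >  k=3
[0,4] S  >  k=2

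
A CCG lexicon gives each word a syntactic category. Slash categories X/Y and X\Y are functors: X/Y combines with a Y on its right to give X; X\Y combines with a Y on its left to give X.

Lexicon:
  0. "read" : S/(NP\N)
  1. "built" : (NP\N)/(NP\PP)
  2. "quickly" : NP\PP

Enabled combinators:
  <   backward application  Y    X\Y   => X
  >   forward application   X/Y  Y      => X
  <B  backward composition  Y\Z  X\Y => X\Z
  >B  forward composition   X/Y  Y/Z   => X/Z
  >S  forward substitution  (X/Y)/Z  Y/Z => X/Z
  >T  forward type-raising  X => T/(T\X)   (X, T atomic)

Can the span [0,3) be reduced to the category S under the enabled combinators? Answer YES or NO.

YES

[0,3] S   >
  [0,1] "read" : S/(NP\N)
  [1,3] NP\N   >
    [1,2] "built" : (NP\N)/(NP\PP)
    [2,3] "quickly" : NP\PP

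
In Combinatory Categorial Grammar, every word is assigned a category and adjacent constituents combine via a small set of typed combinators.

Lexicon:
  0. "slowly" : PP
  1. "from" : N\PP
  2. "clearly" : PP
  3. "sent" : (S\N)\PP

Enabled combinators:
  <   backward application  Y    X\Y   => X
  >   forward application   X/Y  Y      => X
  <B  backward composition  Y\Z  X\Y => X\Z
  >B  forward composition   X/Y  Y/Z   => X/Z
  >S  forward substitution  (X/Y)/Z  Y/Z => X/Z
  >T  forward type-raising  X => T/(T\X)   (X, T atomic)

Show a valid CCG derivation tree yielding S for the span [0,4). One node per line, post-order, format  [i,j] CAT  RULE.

[0,1] PP  lex  "slowly"
[1,2] N\PP  lex  "from"
[0,2] N  <  k=1
[2,3] PP  lex  "clearly"
[3,4] (S\N)\PP  lex  "sent"
[2,4] S\N  <  k=3
[0,4] S  <  k=2

[0,4] S   <
  [0,2] N   <
    [0,1] "slowly" : PP
    [1,2] "from" : N\PP
  [2,4] S\N   <
    [2,3] "clearly" : PP
    [3,4] "sent" : (S\N)\PP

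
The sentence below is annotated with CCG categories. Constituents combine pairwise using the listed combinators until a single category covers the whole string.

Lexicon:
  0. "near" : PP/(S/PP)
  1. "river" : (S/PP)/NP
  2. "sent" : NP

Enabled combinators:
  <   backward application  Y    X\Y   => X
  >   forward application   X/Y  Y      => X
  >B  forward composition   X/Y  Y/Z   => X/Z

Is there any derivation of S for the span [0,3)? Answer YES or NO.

NO

PP/(S/PP) (S/PP)/NP NP
CKY chart[0,3] = {PP}; S ∉ chart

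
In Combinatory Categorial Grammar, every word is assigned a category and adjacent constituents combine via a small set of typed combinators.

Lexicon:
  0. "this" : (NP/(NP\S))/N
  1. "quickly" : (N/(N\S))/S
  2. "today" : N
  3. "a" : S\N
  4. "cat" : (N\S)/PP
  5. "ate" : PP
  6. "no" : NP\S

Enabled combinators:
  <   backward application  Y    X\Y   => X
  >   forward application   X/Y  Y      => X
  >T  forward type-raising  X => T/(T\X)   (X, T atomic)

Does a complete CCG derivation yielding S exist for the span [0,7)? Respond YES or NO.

(NP/(NP\S))/N (N/(N\S))/S N S\N (N\S)/PP PP NP\S
CKY chart[0,7] = {N/(N\NP), NP, NP/(NP\NP), PP/(PP\NP), S/(S\NP)}; S ∉ chart

NO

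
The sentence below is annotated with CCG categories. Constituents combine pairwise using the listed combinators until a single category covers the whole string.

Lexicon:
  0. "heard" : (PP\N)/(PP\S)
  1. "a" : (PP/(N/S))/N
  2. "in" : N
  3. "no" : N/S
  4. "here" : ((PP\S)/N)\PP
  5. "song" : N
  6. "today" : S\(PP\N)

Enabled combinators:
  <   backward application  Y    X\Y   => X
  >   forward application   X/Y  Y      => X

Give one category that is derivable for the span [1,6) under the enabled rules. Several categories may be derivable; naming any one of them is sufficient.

PP\S

[0,7] S   <
  [0,6] PP\N   >
    [0,1] "heard" : (PP\N)/(PP\S)
    [1,6] PP\S   >
      [1,5] (PP\S)/N   <
        [1,4] PP   >
          [1,3] PP/(N/S)   >
            [1,2] "a" : (PP/(N/S))/N
            [2,3] "in" : N
          [3,4] "no" : N/S
        [4,5] "here" : ((PP\S)/N)\PP
      [5,6] "song" : N
  [6,7] "today" : S\(PP\N)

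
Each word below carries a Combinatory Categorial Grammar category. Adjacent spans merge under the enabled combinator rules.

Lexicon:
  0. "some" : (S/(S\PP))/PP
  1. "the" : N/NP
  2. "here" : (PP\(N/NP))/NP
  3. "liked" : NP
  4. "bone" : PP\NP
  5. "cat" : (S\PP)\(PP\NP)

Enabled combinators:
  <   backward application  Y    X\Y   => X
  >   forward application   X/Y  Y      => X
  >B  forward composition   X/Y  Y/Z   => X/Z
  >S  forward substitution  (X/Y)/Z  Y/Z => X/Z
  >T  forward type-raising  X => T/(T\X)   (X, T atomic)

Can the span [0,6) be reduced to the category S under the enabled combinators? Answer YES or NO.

[0,6] S   >
  [0,4] S/(S\PP)   >
    [0,1] "some" : (S/(S\PP))/PP
    [1,4] PP   <
      [1,2] "the" : N/NP
      [2,4] PP\(N/NP)   >
        [2,3] "here" : (PP\(N/NP))/NP
        [3,4] "liked" : NP
  [4,6] S\PP   <
    [4,5] "bone" : PP\NP
    [5,6] "cat" : (S\PP)\(PP\NP)

YES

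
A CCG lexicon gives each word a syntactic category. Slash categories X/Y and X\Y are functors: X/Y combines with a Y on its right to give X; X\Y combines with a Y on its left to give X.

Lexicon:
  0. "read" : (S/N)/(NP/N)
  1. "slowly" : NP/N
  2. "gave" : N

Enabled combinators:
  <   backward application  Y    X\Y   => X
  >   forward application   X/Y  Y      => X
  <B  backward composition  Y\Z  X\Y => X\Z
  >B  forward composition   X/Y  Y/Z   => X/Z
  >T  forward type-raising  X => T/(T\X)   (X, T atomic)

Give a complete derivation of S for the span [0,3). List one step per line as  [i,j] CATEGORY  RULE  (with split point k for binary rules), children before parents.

[0,3] S   >
  [0,2] S/N   >
    [0,1] "read" : (S/N)/(NP/N)
    [1,2] "slowly" : NP/N
  [2,3] "gave" : N

[0,1] (S/N)/(NP/N)  lex  "read"
[1,2] NP/N  lex  "slowly"
[0,2] S/N  >  k=1
[2,3] N  lex  "gave"
[0,3] S  >  k=2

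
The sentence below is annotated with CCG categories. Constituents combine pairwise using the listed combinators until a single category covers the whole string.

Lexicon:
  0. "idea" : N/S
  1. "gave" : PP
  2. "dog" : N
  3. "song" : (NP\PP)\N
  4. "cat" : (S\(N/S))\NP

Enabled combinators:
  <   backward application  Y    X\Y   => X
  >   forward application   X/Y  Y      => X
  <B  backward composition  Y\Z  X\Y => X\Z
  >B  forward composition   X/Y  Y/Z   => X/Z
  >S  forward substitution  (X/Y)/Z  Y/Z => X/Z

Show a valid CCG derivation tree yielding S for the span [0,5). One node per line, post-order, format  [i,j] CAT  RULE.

[0,5] S   <
  [0,1] "idea" : N/S
  [1,5] S\(N/S)   <
    [1,4] NP   <
      [1,2] "gave" : PP
      [2,4] NP\PP   <
        [2,3] "dog" : N
        [3,4] "song" : (NP\PP)\N
    [4,5] "cat" : (S\(N/S))\NP

[0,1] N/S  lex  "idea"
[1,2] PP  lex  "gave"
[2,3] N  lex  "dog"
[3,4] (NP\PP)\N  lex  "song"
[2,4] NP\PP  <  k=3
[1,4] NP  <  k=2
[4,5] (S\(N/S))\NP  lex  "cat"
[1,5] S\(N/S)  <  k=4
[0,5] S  <  k=1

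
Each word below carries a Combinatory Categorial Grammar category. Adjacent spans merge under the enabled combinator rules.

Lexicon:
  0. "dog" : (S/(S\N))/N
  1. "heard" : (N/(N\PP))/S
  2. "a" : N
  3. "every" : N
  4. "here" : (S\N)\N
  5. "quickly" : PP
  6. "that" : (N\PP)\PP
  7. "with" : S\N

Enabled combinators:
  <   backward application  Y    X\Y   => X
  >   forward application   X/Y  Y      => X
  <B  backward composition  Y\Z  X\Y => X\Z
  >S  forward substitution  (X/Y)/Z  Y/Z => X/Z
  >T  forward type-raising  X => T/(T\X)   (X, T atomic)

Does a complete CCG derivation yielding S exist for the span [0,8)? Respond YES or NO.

[0,8] S   >
  [0,7] S/(S\N)   >
    [0,1] "dog" : (S/(S\N))/N
    [1,7] N   >
      [1,5] N/(N\PP)   >
        [1,2] "heard" : (N/(N\PP))/S
        [2,5] S   <
          [2,3] "a" : N
          [3,5] S\N   <
            [3,4] "every" : N
            [4,5] "here" : (S\N)\N
      [5,7] N\PP   <
        [5,6] "quickly" : PP
        [6,7] "that" : (N\PP)\PP
  [7,8] "with" : S\N

YES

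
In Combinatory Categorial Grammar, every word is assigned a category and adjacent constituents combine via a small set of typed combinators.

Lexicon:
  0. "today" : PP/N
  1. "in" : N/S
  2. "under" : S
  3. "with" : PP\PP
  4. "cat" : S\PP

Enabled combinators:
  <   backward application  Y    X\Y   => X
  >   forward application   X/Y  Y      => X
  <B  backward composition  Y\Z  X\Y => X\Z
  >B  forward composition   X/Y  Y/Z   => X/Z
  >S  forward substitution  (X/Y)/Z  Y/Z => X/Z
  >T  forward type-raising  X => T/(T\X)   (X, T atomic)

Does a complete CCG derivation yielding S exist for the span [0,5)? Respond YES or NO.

[0,5] S   <
  [0,3] PP   >
    [0,1] "today" : PP/N
    [1,3] N   >
      [1,2] "in" : N/S
      [2,3] "under" : S
  [3,5] S\PP   <B
    [3,4] "with" : PP\PP
    [4,5] "cat" : S\PP

YES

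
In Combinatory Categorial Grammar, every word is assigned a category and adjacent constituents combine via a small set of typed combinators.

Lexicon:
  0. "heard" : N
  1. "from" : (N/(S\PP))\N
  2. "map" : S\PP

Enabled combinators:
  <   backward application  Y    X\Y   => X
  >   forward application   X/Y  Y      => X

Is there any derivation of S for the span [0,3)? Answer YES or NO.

N (N/(S\PP))\N S\PP
CKY chart[0,3] = {N}; S ∉ chart

NO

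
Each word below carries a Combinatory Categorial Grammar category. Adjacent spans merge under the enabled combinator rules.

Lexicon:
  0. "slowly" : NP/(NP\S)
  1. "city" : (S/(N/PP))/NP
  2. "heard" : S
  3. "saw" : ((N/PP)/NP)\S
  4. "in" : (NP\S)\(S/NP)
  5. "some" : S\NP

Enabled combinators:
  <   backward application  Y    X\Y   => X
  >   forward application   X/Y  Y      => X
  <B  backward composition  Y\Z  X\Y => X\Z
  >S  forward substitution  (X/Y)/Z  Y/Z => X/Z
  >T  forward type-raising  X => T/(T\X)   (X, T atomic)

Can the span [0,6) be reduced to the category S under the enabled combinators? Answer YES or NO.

YES

[0,6] S   <
  [0,5] NP   >
    [0,1] "slowly" : NP/(NP\S)
    [1,5] NP\S   <
      [1,4] S/NP   >S
        [1,2] "city" : (S/(N/PP))/NP
        [2,4] (N/PP)/NP   <
          [2,3] "heard" : S
          [3,4] "saw" : ((N/PP)/NP)\S
      [4,5] "in" : (NP\S)\(S/NP)
  [5,6] "some" : S\NP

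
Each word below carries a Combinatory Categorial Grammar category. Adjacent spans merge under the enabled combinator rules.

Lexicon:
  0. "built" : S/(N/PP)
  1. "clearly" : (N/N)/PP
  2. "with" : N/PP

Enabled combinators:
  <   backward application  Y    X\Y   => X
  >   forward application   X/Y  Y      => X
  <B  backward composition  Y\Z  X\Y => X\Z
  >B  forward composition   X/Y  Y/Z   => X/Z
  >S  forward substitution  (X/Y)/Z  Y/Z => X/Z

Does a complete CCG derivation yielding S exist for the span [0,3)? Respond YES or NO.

YES

[0,3] S   >
  [0,1] "built" : S/(N/PP)
  [1,3] N/PP   >S
    [1,2] "clearly" : (N/N)/PP
    [2,3] "with" : N/PP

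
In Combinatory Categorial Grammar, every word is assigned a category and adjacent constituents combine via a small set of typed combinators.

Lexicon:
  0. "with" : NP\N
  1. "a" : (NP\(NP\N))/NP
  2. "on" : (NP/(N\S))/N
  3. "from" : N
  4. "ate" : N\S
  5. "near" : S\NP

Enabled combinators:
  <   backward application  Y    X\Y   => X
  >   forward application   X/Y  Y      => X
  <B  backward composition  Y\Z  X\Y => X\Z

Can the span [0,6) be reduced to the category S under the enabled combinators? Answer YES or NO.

[0,6] S   <
  [0,5] NP   <
    [0,1] "with" : NP\N
    [1,5] NP\(NP\N)   >
      [1,2] "a" : (NP\(NP\N))/NP
      [2,5] NP   >
        [2,4] NP/(N\S)   >
          [2,3] "on" : (NP/(N\S))/N
          [3,4] "from" : N
        [4,5] "ate" : N\S
  [5,6] "near" : S\NP

YES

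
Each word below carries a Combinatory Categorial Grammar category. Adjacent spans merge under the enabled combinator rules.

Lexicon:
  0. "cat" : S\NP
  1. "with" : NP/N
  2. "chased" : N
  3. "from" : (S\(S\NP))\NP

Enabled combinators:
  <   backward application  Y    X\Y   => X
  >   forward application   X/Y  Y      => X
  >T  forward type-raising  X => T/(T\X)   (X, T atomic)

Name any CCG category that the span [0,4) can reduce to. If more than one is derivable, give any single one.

S

[0,4] S   <
  [0,1] "cat" : S\NP
  [1,4] S\(S\NP)   <
    [1,3] NP   >
      [1,2] "with" : NP/N
      [2,3] "chased" : N
    [3,4] "from" : (S\(S\NP))\NP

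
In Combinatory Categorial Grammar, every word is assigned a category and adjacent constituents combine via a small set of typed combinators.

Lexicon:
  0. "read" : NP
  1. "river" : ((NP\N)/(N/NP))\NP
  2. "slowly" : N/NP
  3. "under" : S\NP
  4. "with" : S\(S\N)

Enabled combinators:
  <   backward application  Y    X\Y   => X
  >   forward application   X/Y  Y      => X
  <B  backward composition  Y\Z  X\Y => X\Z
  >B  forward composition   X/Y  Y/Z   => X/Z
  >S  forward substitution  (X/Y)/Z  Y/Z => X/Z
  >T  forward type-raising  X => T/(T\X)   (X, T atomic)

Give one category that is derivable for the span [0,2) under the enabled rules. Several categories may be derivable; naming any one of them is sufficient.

[0,5] S   <
  [0,4] S\N   <B
    [0,3] NP\N   >
      [0,2] (NP\N)/(N/NP)   <
        [0,1] "read" : NP
        [1,2] "river" : ((NP\N)/(N/NP))\NP
      [2,3] "slowly" : N/NP
    [3,4] "under" : S\NP
  [4,5] "with" : S\(S\N)

(NP\N)/(N/NP)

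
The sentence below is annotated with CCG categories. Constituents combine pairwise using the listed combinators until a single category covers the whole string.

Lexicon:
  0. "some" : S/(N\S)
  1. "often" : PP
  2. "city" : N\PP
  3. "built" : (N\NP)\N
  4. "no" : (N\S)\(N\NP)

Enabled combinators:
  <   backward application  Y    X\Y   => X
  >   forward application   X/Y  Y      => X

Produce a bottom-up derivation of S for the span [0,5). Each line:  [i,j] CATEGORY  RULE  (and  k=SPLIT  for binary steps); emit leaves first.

[0,5] S   >
  [0,1] "some" : S/(N\S)
  [1,5] N\S   <
    [1,4] N\NP   <
      [1,3] N   <
        [1,2] "often" : PP
        [2,3] "city" : N\PP
      [3,4] "built" : (N\NP)\N
    [4,5] "no" : (N\S)\(N\NP)

[0,1] S/(N\S)  lex  "some"
[1,2] PP  lex  "often"
[2,3] N\PP  lex  "city"
[1,3] N  <  k=2
[3,4] (N\NP)\N  lex  "built"
[1,4] N\NP  <  k=3
[4,5] (N\S)\(N\NP)  lex  "no"
[1,5] N\S  <  k=4
[0,5] S  >  k=1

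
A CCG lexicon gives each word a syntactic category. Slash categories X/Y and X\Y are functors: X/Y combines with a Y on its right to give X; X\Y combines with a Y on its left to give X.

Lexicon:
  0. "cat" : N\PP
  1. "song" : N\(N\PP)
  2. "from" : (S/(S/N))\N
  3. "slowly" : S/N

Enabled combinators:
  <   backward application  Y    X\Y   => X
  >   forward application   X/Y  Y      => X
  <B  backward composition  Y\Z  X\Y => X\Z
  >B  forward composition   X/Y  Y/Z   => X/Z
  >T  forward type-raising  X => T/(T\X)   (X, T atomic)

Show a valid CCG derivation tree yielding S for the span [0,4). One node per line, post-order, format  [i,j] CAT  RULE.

[0,1] N\PP  lex  "cat"
[1,2] N\(N\PP)  lex  "song"
[0,2] N  <  k=1
[2,3] (S/(S/N))\N  lex  "from"
[0,3] S/(S/N)  <  k=2
[3,4] S/N  lex  "slowly"
[0,4] S  >  k=3

[0,4] S   >
  [0,3] S/(S/N)   <
    [0,2] N   <
      [0,1] "cat" : N\PP
      [1,2] "song" : N\(N\PP)
    [2,3] "from" : (S/(S/N))\N
  [3,4] "slowly" : S/N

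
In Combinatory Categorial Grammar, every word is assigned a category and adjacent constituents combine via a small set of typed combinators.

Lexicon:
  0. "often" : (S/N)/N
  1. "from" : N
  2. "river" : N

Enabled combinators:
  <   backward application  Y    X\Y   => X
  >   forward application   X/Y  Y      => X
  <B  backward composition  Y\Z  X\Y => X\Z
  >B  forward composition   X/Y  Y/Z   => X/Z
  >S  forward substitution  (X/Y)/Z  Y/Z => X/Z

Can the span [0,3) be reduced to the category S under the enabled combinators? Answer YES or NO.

[0,3] S   >
  [0,2] S/N   >
    [0,1] "often" : (S/N)/N
    [1,2] "from" : N
  [2,3] "river" : N

YES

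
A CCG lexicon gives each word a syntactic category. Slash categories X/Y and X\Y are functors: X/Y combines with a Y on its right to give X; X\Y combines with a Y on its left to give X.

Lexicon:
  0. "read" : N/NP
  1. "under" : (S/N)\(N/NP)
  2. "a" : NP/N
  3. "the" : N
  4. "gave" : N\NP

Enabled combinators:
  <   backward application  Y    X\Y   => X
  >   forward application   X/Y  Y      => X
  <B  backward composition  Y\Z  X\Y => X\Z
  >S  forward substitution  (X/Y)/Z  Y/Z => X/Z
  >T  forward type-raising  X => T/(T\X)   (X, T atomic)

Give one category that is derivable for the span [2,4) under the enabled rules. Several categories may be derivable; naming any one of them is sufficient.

NP

[0,5] S   >
  [0,2] S/N   <
    [0,1] "read" : N/NP
    [1,2] "under" : (S/N)\(N/NP)
  [2,5] N   <
    [2,4] NP   >
      [2,3] "a" : NP/N
      [3,4] "the" : N
    [4,5] "gave" : N\NP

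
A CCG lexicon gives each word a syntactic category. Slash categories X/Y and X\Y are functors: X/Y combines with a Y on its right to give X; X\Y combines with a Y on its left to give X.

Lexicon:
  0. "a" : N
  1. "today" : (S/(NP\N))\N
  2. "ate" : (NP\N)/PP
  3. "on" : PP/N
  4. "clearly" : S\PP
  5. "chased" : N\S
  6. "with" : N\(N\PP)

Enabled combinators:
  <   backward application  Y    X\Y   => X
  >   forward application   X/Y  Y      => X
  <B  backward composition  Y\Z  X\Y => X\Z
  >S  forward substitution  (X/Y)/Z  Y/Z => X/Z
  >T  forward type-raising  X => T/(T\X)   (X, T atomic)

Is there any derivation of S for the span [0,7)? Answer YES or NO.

YES

[0,7] S   >
  [0,2] S/(NP\N)   <
    [0,1] "a" : N
    [1,2] "today" : (S/(NP\N))\N
  [2,7] NP\N   >
    [2,3] "ate" : (NP\N)/PP
    [3,7] PP   >
      [3,4] "on" : PP/N
      [4,7] N   <
        [4,6] N\PP   <B
          [4,5] "clearly" : S\PP
          [5,6] "chased" : N\S
        [6,7] "with" : N\(N\PP)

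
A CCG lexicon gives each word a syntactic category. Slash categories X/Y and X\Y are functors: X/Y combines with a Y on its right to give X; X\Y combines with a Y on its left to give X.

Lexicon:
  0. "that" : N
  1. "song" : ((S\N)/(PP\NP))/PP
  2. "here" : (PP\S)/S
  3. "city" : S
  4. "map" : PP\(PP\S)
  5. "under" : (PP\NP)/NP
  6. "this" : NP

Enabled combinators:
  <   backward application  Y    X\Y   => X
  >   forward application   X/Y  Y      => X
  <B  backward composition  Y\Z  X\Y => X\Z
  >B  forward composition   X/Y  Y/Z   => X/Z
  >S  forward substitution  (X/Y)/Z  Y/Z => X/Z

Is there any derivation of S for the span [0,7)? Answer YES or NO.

[0,7] S   <
  [0,1] "that" : N
  [1,7] S\N   >
    [1,5] (S\N)/(PP\NP)   >
      [1,2] "song" : ((S\N)/(PP\NP))/PP
      [2,5] PP   <
        [2,4] PP\S   >
          [2,3] "here" : (PP\S)/S
          [3,4] "city" : S
        [4,5] "map" : PP\(PP\S)
    [5,7] PP\NP   >
      [5,6] "under" : (PP\NP)/NP
      [6,7] "this" : NP

YES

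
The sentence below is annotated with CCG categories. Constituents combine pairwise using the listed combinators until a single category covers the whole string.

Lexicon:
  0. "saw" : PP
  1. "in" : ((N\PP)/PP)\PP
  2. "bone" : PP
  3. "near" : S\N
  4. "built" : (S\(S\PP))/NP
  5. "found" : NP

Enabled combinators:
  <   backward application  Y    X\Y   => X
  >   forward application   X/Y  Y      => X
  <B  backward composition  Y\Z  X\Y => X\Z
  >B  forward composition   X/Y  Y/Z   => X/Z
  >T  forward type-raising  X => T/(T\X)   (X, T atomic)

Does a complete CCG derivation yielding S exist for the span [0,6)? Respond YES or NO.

YES

[0,6] S   <
  [0,4] S\PP   <B
    [0,3] N\PP   >
      [0,2] (N\PP)/PP   <
        [0,1] "saw" : PP
        [1,2] "in" : ((N\PP)/PP)\PP
      [2,3] "bone" : PP
    [3,4] "near" : S\N
  [4,6] S\(S\PP)   >
    [4,5] "built" : (S\(S\PP))/NP
    [5,6] "found" : NP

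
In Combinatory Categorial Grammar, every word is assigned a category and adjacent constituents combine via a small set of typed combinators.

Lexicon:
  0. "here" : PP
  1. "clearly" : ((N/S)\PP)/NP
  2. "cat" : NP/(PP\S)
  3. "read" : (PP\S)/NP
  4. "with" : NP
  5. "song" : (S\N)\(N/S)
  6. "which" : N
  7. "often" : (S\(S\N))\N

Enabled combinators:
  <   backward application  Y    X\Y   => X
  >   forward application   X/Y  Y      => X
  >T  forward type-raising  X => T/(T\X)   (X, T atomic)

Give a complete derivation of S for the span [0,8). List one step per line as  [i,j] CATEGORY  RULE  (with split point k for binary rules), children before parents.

[0,1] PP  lex  "here"
[1,2] ((N/S)\PP)/NP  lex  "clearly"
[2,3] NP/(PP\S)  lex  "cat"
[3,4] (PP\S)/NP  lex  "read"
[4,5] NP  lex  "with"
[3,5] PP\S  >  k=4
[2,5] NP  >  k=3
[1,5] (N/S)\PP  >  k=2
[0,5] N/S  <  k=1
[5,6] (S\N)\(N/S)  lex  "song"
[0,6] S\N  <  k=5
[6,7] N  lex  "which"
[7,8] (S\(S\N))\N  lex  "often"
[6,8] S\(S\N)  <  k=7
[0,8] S  <  k=6

[0,8] S   <
  [0,6] S\N   <
    [0,5] N/S   <
      [0,1] "here" : PP
      [1,5] (N/S)\PP   >
        [1,2] "clearly" : ((N/S)\PP)/NP
        [2,5] NP   >
          [2,3] "cat" : NP/(PP\S)
          [3,5] PP\S   >
            [3,4] "read" : (PP\S)/NP
            [4,5] "with" : NP
    [5,6] "song" : (S\N)\(N/S)
  [6,8] S\(S\N)   <
    [6,7] "which" : N
    [7,8] "often" : (S\(S\N))\N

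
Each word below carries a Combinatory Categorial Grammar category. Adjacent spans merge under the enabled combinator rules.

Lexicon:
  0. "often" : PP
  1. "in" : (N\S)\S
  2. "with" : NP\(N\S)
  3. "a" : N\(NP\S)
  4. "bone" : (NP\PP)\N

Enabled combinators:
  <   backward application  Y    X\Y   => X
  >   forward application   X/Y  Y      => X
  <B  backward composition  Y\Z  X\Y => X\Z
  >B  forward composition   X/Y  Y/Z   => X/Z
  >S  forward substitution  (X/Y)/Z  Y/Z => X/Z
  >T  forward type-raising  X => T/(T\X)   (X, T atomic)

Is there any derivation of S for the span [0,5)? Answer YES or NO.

PP (N\S)\S NP\(N\S) N\(NP\S) (NP\PP)\N
CKY chart[0,5] = {N/(N\NP), NP, NP/(NP\NP), PP/(PP\NP), S/(S\NP)}; S ∉ chart

NO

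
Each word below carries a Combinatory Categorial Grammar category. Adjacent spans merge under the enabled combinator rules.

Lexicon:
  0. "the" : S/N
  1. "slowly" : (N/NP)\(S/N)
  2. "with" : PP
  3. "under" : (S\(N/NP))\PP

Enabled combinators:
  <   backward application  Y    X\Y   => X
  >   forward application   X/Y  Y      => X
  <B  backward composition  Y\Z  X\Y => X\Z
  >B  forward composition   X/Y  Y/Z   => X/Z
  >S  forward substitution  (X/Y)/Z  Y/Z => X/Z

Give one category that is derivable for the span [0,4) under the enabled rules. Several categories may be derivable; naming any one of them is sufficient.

S

[0,4] S   <
  [0,2] N/NP   <
    [0,1] "the" : S/N
    [1,2] "slowly" : (N/NP)\(S/N)
  [2,4] S\(N/NP)   <
    [2,3] "with" : PP
    [3,4] "under" : (S\(N/NP))\PP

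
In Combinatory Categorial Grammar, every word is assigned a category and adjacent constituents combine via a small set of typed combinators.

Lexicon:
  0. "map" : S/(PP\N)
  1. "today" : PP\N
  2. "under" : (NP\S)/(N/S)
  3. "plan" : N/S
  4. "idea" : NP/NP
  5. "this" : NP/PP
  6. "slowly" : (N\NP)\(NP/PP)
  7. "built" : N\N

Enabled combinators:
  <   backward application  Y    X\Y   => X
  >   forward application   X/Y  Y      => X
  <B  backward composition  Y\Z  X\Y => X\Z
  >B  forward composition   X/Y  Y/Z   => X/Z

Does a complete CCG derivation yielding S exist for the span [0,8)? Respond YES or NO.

NO

S/(PP\N) PP\N (NP\S)/(N/S) N/S NP/NP NP/PP (N\NP)\(NP/PP) N\N
CKY chart[0,8] = {N}; S ∉ chart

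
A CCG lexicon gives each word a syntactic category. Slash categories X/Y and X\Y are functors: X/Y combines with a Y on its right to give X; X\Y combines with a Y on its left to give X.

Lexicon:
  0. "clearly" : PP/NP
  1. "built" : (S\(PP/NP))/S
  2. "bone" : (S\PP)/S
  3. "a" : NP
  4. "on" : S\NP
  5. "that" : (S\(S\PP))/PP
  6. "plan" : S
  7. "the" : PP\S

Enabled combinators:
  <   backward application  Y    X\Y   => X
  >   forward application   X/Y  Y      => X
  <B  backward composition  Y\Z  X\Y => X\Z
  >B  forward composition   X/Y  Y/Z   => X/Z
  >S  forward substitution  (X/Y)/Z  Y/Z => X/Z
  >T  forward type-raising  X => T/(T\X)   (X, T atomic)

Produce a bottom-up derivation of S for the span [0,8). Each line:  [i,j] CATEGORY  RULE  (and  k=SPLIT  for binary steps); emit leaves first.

[0,8] S   <
  [0,1] "clearly" : PP/NP
  [1,8] S\(PP/NP)   >
    [1,2] "built" : (S\(PP/NP))/S
    [2,8] S   <
      [2,5] S\PP   >
        [2,3] "bone" : (S\PP)/S
        [3,5] S   >
          [3,4] S/(S\NP)   >T
            [3,4] "a" : NP
          [4,5] "on" : S\NP
      [5,8] S\(S\PP)   >
        [5,6] "that" : (S\(S\PP))/PP
        [6,8] PP   <
          [6,7] "plan" : S
          [7,8] "the" : PP\S

[0,1] PP/NP  lex  "clearly"
[1,2] (S\(PP/NP))/S  lex  "built"
[2,3] (S\PP)/S  lex  "bone"
[3,4] NP  lex  "a"
[3,4] S/(S\NP)  >T
[4,5] S\NP  lex  "on"
[3,5] S  >  k=4
[2,5] S\PP  >  k=3
[5,6] (S\(S\PP))/PP  lex  "that"
[6,7] S  lex  "plan"
[7,8] PP\S  lex  "the"
[6,8] PP  <  k=7
[5,8] S\(S\PP)  >  k=6
[2,8] S  <  k=5
[1,8] S\(PP/NP)  >  k=2
[0,8] S  <  k=1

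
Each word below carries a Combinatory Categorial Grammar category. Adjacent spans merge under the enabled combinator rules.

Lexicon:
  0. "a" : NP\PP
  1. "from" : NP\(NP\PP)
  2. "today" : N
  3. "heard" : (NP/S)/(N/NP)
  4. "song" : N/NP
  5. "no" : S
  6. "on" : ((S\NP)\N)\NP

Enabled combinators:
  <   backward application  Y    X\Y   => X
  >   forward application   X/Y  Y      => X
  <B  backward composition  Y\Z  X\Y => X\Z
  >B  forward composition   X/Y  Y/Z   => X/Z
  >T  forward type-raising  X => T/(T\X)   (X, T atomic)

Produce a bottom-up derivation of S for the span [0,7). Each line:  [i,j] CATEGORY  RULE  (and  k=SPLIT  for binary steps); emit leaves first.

[0,7] S   <
  [0,2] NP   <
    [0,1] "a" : NP\PP
    [1,2] "from" : NP\(NP\PP)
  [2,7] S\NP   <
    [2,3] "today" : N
    [3,7] (S\NP)\N   <
      [3,6] NP   >
        [3,5] NP/S   >
          [3,4] "heard" : (NP/S)/(N/NP)
          [4,5] "song" : N/NP
        [5,6] "no" : S
      [6,7] "on" : ((S\NP)\N)\NP

[0,1] NP\PP  lex  "a"
[1,2] NP\(NP\PP)  lex  "from"
[0,2] NP  <  k=1
[2,3] N  lex  "today"
[3,4] (NP/S)/(N/NP)  lex  "heard"
[4,5] N/NP  lex  "song"
[3,5] NP/S  >  k=4
[5,6] S  lex  "no"
[3,6] NP  >  k=5
[6,7] ((S\NP)\N)\NP  lex  "on"
[3,7] (S\NP)\N  <  k=6
[2,7] S\NP  <  k=3
[0,7] S  <  k=2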